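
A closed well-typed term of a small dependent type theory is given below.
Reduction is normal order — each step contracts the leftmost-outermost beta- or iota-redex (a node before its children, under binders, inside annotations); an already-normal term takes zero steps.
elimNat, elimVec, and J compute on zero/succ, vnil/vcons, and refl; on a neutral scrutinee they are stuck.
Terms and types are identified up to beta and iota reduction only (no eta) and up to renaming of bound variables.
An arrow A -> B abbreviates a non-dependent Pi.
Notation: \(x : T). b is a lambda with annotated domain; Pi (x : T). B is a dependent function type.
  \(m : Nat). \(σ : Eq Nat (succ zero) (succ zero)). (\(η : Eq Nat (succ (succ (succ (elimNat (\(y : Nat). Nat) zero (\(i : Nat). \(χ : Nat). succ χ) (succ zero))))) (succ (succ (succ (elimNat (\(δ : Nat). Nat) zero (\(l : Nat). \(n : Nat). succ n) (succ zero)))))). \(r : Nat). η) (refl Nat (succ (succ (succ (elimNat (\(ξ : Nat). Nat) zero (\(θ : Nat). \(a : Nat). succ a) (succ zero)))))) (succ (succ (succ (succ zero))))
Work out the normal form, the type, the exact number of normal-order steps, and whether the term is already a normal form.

reduced normal form:
  \(m : Nat). \(σ : Eq Nat (succ zero) (succ zero)). refl Nat (succ (succ (succ (succ zero))))
the term's type:
  Nat -> Eq Nat (succ zero) (succ zero) -> Eq Nat (succ (succ (succ (succ zero)))) (succ (succ (succ (succ zero))))
steps to reach normal form (normal order): 6
started in normal form: no
first contracted redex: a beta-redex


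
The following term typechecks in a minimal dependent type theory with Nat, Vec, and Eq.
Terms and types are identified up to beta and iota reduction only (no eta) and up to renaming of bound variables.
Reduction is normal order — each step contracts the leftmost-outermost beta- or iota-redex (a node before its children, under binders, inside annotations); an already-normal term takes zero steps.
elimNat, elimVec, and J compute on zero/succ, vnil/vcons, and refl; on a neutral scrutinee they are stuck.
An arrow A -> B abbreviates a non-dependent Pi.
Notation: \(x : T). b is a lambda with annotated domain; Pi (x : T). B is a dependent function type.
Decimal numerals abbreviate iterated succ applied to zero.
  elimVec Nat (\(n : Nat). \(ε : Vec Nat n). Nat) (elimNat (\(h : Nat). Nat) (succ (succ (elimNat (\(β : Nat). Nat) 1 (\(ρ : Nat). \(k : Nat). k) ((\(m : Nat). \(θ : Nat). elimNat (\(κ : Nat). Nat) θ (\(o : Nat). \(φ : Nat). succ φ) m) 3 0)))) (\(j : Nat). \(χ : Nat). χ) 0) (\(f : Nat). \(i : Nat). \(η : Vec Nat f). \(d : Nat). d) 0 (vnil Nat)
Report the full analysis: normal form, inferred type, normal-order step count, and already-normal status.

reduced normal form:
  3
inferred type:
  Nat
reduction steps (normal order): 24
term was already normal: no
first contracted redex: an elimVec iota-redex


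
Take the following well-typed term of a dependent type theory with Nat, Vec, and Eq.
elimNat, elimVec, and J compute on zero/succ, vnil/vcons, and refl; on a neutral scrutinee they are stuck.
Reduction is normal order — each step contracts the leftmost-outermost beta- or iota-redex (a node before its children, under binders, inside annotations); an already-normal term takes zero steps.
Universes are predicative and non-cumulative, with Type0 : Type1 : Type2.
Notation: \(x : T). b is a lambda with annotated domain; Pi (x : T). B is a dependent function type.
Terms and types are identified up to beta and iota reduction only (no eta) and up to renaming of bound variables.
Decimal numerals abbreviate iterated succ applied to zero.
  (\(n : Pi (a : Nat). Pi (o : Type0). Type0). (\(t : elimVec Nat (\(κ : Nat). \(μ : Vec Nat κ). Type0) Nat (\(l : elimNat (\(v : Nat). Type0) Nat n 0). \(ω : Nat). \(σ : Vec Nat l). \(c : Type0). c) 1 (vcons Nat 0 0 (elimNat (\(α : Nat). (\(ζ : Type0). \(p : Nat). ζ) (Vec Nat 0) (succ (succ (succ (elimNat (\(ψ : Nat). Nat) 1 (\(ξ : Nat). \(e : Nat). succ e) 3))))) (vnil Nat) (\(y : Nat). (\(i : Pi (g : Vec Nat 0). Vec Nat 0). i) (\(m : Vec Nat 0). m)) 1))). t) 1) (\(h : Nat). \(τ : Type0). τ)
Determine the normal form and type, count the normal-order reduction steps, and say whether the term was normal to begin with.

normal form:
  1
inferred type:
  Nat
reduction steps (normal order): 2
started in normal form: no
first redex: a beta-redex


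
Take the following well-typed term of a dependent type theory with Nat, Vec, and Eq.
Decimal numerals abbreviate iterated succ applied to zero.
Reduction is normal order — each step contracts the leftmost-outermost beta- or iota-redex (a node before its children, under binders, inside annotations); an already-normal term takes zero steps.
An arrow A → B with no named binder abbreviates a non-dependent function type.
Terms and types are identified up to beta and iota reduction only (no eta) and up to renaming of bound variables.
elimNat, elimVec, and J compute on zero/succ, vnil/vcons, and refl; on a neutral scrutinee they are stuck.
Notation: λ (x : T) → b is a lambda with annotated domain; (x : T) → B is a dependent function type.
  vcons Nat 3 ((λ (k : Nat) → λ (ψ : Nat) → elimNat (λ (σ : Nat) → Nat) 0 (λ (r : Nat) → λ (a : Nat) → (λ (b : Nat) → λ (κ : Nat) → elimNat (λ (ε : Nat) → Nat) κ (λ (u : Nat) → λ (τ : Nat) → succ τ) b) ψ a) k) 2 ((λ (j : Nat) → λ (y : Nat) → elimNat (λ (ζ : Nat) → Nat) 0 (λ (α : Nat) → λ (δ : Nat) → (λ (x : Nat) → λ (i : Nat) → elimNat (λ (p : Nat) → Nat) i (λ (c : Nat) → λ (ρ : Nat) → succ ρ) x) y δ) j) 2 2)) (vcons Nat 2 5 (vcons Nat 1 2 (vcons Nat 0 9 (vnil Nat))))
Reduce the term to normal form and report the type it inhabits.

normal form:
  vcons Nat 3 8 (vcons Nat 2 5 (vcons Nat 1 2 (vcons Nat 0 9 (vnil Nat))))
the term's type:
  Vec Nat 4


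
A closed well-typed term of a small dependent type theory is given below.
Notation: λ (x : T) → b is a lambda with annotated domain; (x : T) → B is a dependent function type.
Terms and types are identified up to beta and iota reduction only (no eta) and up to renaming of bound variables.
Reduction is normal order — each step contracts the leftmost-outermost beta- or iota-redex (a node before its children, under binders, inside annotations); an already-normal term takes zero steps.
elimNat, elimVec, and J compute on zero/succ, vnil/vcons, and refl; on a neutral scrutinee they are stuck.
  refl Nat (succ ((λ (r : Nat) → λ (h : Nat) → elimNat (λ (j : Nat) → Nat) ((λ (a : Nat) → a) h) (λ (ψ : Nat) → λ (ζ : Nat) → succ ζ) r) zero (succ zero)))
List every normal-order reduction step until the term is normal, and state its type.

normal-order reduction sequence:
  refl Nat (succ ((λ (r : Nat) → λ (h : Nat) → elimNat (λ (j : Nat) → Nat) ((λ (a : Nat) → a) h) (λ (ψ : Nat) → λ (ζ : Nat) → succ ζ) r) zero (succ zero)))
  ~> refl Nat (succ ((λ (r : Nat) → elimNat (λ (h : Nat) → Nat) ((λ (j : Nat) → j) r) (λ (a : Nat) → λ (ψ : Nat) → succ ψ) zero) (succ zero)))
  ~> refl Nat (succ (elimNat (λ (r : Nat) → Nat) ((λ (h : Nat) → h) (succ zero)) (λ (j : Nat) → λ (a : Nat) → succ a) zero))
  ~> refl Nat (succ ((λ (r : Nat) → r) (succ zero)))
  ~> refl Nat (succ (succ zero))
inferred type:
  Eq Nat (succ (succ zero)) (succ (succ zero))


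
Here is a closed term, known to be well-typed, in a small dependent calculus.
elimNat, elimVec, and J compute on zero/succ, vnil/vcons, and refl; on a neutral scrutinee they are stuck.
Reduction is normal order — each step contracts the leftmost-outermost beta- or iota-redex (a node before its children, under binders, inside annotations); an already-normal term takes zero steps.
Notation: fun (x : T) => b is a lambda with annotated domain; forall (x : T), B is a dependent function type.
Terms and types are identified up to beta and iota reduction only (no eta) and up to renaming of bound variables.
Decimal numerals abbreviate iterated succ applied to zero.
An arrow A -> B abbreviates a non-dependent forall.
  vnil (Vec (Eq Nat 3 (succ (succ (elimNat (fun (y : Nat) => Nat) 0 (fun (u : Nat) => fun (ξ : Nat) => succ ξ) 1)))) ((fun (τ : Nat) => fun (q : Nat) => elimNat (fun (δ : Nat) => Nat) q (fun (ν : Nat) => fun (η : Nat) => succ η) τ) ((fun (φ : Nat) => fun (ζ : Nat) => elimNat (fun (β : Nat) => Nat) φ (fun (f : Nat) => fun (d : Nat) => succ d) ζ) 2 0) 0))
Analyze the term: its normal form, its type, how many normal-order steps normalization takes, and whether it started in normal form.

reduced normal form:
  vnil (Vec (Eq Nat 3 3) 2)
inferred type:
  Vec (Vec (Eq Nat 3 3) 2) 0
steps to reach normal form (normal order): 16
term was already normal: no
first contracted redex: an elimNat iota-redex


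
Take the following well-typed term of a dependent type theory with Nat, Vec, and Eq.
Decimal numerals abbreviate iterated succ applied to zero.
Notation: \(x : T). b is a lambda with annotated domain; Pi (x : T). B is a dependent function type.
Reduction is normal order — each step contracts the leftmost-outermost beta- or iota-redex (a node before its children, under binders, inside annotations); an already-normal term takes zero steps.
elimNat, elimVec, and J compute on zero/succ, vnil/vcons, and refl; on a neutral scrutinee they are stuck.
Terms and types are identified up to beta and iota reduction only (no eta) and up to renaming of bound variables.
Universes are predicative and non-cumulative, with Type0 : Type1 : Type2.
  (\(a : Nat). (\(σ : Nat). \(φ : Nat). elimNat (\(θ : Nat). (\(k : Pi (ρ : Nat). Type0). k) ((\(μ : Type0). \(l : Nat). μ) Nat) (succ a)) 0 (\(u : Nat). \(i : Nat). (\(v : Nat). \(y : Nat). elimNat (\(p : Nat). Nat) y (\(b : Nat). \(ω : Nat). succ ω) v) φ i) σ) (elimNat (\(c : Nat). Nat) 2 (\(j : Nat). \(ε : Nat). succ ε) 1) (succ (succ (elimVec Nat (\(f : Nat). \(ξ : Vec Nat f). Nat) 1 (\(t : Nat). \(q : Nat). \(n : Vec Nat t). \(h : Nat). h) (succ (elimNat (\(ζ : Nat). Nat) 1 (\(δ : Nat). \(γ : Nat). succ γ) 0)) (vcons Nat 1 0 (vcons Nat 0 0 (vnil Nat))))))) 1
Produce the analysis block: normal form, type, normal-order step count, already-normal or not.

reduced normal form:
  9
the term's type:
  Nat
steps to reach normal form (normal order): 43
term was already normal: no
first contracted redex: a beta-redex


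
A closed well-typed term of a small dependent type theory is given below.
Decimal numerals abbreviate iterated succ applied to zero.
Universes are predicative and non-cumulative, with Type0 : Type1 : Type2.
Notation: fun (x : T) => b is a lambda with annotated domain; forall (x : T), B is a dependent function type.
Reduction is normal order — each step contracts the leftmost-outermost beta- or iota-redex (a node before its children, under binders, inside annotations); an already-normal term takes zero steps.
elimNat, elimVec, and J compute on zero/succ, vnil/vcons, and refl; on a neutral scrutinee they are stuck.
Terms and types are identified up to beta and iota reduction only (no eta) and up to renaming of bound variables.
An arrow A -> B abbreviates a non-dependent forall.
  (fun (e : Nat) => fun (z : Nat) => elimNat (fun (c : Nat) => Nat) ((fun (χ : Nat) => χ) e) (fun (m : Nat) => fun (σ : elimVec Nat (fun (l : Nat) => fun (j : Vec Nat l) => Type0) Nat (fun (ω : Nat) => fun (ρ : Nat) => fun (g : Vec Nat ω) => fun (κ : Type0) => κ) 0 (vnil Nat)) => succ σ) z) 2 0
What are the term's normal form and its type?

reduced normal form:
  2
type:
  Nat
observation: contracting a beta-redex first, the term normalizes in 4 steps.


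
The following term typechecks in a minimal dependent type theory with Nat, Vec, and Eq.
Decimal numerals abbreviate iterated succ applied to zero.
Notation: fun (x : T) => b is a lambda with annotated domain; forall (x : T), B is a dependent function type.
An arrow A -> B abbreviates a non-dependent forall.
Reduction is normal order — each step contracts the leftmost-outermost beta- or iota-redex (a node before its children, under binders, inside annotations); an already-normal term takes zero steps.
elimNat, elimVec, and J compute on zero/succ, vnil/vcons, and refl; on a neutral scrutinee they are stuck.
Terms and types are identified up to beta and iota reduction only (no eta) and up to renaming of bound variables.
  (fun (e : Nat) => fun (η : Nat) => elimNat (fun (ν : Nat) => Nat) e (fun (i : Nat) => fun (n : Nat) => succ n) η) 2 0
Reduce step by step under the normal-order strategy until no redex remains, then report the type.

reduction (normal order):
  (fun (e : Nat) => fun (η : Nat) => elimNat (fun (ν : Nat) => Nat) e (fun (i : Nat) => fun (n : Nat) => succ n) η) 2 0
  ~> (fun (e : Nat) => elimNat (fun (η : Nat) => Nat) 2 (fun (ν : Nat) => fun (i : Nat) => succ i) e) 0
  ~> elimNat (fun (e : Nat) => Nat) 2 (fun (η : Nat) => fun (ν : Nat) => succ ν) 0
  ~> 2
inferred type:
  Nat


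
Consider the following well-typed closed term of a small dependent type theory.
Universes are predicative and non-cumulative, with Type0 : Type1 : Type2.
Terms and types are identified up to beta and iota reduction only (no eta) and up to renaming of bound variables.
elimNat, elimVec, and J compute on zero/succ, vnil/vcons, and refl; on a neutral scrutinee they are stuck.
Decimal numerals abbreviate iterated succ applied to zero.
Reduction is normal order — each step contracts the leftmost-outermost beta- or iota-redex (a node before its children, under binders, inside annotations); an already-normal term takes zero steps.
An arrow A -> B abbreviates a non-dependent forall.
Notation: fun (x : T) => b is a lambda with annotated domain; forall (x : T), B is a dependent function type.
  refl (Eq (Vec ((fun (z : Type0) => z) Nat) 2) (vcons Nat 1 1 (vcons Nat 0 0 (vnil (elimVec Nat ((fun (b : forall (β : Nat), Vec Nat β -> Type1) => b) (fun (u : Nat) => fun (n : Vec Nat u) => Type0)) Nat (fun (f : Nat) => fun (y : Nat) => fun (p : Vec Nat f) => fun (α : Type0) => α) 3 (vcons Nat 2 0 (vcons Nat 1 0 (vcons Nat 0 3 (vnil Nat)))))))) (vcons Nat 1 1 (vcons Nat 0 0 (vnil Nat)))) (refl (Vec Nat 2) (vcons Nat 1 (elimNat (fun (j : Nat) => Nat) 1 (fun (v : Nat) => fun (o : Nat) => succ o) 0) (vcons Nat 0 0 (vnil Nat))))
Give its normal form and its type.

reduced normal form:
  refl (Eq (Vec Nat 2) (vcons Nat 1 1 (vcons Nat 0 0 (vnil Nat))) (vcons Nat 1 1 (vcons Nat 0 0 (vnil Nat)))) (refl (Vec Nat 2) (vcons Nat 1 1 (vcons Nat 0 0 (vnil Nat))))
the term's type:
  Eq (Eq (Vec Nat 2) (vcons Nat 1 1 (vcons Nat 0 0 (vnil Nat))) (vcons Nat 1 1 (vcons Nat 0 0 (vnil Nat)))) (refl (Vec Nat 2) (vcons Nat 1 1 (vcons Nat 0 0 (vnil Nat)))) (refl (Vec Nat 2) (vcons Nat 1 1 (vcons Nat 0 0 (vnil Nat))))


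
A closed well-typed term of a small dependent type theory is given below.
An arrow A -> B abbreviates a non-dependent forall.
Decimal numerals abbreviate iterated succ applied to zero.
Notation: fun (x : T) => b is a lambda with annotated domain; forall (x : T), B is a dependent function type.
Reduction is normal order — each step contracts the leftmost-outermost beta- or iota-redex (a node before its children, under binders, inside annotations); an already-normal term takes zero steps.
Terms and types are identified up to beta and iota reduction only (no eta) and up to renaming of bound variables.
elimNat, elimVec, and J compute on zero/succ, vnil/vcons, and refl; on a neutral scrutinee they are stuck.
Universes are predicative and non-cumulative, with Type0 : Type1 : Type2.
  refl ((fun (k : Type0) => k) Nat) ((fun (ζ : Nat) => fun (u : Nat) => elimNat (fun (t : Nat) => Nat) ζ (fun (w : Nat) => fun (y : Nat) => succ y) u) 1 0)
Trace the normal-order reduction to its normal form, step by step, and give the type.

normal-order reduction sequence:
  refl ((fun (k : Type0) => k) Nat) ((fun (ζ : Nat) => fun (u : Nat) => elimNat (fun (t : Nat) => Nat) ζ (fun (w : Nat) => fun (y : Nat) => succ y) u) 1 0)
  ~> refl Nat ((fun (k : Nat) => fun (ζ : Nat) => elimNat (fun (u : Nat) => Nat) k (fun (t : Nat) => fun (w : Nat) => succ w) ζ) 1 0)
  ~> refl Nat ((fun (k : Nat) => elimNat (fun (ζ : Nat) => Nat) 1 (fun (u : Nat) => fun (t : Nat) => succ t) k) 0)
  ~> refl Nat (elimNat (fun (k : Nat) => Nat) 1 (fun (ζ : Nat) => fun (u : Nat) => succ u) 0)
  ~> refl Nat 1
the term's type:
  Eq Nat 1 1


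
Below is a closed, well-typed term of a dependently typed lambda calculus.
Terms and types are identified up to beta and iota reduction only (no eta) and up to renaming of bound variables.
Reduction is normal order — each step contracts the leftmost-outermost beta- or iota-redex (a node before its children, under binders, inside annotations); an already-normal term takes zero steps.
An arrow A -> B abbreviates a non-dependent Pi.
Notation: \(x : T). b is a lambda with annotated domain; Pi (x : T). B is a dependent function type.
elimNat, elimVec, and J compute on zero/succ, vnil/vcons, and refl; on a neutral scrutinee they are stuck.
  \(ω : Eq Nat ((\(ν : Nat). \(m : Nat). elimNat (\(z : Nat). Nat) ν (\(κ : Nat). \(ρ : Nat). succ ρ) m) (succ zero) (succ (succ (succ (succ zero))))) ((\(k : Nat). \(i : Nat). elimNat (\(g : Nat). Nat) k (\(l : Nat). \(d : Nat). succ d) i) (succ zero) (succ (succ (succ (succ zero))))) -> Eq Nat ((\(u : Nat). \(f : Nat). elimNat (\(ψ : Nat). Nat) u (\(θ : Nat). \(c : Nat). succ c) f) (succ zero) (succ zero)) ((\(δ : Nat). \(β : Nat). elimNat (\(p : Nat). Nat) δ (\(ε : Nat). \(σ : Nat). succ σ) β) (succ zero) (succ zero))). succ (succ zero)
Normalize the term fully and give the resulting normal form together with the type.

resulting normal form:
  \(ω : Eq Nat (succ (succ (succ (succ (succ zero))))) (succ (succ (succ (succ (succ zero))))) -> Eq Nat (succ (succ zero)) (succ (succ zero))). succ (succ zero)
type:
  (Eq Nat (succ (succ (succ (succ (succ zero))))) (succ (succ (succ (succ (succ zero))))) -> Eq Nat (succ (succ zero)) (succ (succ zero))) -> Nat
observation: the leftmost-outermost redex is a beta-redex, and normalization takes 42 steps.


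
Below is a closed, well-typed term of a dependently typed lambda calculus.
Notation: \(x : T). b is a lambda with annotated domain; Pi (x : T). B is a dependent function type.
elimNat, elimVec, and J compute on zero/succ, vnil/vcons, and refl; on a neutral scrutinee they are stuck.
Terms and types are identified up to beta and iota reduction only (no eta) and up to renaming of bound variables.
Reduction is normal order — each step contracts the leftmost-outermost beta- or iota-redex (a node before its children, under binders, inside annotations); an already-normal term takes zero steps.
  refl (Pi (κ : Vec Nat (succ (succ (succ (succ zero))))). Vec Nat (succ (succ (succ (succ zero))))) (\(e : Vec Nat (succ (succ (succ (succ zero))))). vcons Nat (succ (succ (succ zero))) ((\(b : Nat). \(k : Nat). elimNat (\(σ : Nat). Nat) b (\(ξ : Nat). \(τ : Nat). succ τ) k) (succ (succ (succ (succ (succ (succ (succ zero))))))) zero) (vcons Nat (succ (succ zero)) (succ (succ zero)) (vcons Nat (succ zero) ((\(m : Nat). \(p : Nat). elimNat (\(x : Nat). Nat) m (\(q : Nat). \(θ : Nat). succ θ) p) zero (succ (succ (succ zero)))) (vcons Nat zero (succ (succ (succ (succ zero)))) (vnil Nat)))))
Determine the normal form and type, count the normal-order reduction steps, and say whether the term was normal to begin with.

normal form:
  refl (Pi (κ : Vec Nat (succ (succ (succ (succ zero))))). Vec Nat (succ (succ (succ (succ zero))))) (\(e : Vec Nat (succ (succ (succ (succ zero))))). vcons Nat (succ (succ (succ zero))) (succ (succ (succ (succ (succ (succ (succ zero))))))) (vcons Nat (succ (succ zero)) (succ (succ zero)) (vcons Nat (succ zero) (succ (succ (succ zero))) (vcons Nat zero (succ (succ (succ (succ zero)))) (vnil Nat)))))
type:
  Eq (Pi (κ : Vec Nat (succ (succ (succ (succ zero))))). Vec Nat (succ (succ (succ (succ zero))))) (\(e : Vec Nat (succ (succ (succ (succ zero))))). vcons Nat (succ (succ (succ zero))) (succ (succ (succ (succ (succ (succ (succ zero))))))) (vcons Nat (succ (succ zero)) (succ (succ zero)) (vcons Nat (succ zero) (succ (succ (succ zero))) (vcons Nat zero (succ (succ (succ (succ zero)))) (vnil Nat))))) (\(b : Vec Nat (succ (succ (succ (succ zero))))). vcons Nat (succ (succ (succ zero))) (succ (succ (succ (succ (succ (succ (succ zero))))))) (vcons Nat (succ (succ zero)) (succ (succ zero)) (vcons Nat (succ zero) (succ (succ (succ zero))) (vcons Nat zero (succ (succ (succ (succ zero)))) (vnil Nat)))))
steps to reach normal form (normal order): 15
started in normal form: no
first contracted redex: a beta-redex


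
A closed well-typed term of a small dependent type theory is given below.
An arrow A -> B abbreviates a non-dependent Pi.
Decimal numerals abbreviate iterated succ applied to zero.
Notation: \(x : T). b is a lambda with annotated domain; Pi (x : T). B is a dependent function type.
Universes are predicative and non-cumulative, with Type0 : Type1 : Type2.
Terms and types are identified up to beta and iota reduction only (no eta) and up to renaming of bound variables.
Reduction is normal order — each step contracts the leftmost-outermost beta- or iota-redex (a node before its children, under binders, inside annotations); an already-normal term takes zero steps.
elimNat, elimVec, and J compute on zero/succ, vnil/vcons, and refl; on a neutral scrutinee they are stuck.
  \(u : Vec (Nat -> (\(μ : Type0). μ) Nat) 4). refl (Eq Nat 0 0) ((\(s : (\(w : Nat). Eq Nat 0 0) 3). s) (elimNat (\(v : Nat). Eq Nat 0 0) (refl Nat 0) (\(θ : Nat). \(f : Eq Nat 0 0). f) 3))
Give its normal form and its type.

resulting normal form:
  \(u : Vec (Nat -> Nat) 4). refl (Eq Nat 0 0) (refl Nat 0)
inferred type:
  Vec (Nat -> Nat) 4 -> Eq (Eq Nat 0 0) (refl Nat 0) (refl Nat 0)


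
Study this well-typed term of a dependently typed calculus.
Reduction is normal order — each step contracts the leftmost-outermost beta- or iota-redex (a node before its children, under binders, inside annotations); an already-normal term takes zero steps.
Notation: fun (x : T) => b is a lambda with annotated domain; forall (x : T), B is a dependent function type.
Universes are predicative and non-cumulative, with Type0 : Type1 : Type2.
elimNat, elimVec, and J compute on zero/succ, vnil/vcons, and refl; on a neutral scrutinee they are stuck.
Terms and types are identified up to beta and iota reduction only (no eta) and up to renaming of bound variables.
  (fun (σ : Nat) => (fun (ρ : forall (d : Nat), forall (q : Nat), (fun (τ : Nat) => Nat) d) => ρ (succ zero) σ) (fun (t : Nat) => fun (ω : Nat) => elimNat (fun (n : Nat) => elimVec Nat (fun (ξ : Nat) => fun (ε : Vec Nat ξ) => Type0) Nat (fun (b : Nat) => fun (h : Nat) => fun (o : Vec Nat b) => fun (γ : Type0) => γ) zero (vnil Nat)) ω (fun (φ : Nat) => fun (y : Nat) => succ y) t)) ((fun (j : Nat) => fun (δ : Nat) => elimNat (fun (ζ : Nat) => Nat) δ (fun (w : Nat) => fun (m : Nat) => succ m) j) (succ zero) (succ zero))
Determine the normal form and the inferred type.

reduced normal form:
  succ (succ (succ zero))
type:
  Nat
observation: the first redex contracted is a beta-redex; the normal form is reached in 14 normal-order steps.


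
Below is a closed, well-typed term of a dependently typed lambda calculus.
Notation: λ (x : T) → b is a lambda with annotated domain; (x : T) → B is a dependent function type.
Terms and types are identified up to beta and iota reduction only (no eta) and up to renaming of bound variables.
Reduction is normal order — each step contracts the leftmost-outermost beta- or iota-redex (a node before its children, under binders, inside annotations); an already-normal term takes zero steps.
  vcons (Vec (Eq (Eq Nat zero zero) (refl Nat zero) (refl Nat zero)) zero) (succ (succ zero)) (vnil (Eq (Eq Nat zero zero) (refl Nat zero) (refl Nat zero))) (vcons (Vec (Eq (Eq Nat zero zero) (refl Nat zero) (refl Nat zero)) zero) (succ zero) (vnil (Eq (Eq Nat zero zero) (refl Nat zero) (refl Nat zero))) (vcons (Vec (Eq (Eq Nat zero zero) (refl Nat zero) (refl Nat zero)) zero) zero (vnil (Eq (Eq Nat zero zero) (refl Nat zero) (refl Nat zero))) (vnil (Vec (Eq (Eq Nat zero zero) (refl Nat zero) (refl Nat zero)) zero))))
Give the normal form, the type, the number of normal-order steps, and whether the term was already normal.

resulting normal form:
  vcons (Vec (Eq (Eq Nat zero zero) (refl Nat zero) (refl Nat zero)) zero) (succ (succ zero)) (vnil (Eq (Eq Nat zero zero) (refl Nat zero) (refl Nat zero))) (vcons (Vec (Eq (Eq Nat zero zero) (refl Nat zero) (refl Nat zero)) zero) (succ zero) (vnil (Eq (Eq Nat zero zero) (refl Nat zero) (refl Nat zero))) (vcons (Vec (Eq (Eq Nat zero zero) (refl Nat zero) (refl Nat zero)) zero) zero (vnil (Eq (Eq Nat zero zero) (refl Nat zero) (refl Nat zero))) (vnil (Vec (Eq (Eq Nat zero zero) (refl Nat zero) (refl Nat zero)) zero))))
inferred type:
  Vec (Vec (Eq (Eq Nat zero zero) (refl Nat zero) (refl Nat zero)) zero) (succ (succ (succ zero)))
normal-order step count: 0
started in normal form: yes


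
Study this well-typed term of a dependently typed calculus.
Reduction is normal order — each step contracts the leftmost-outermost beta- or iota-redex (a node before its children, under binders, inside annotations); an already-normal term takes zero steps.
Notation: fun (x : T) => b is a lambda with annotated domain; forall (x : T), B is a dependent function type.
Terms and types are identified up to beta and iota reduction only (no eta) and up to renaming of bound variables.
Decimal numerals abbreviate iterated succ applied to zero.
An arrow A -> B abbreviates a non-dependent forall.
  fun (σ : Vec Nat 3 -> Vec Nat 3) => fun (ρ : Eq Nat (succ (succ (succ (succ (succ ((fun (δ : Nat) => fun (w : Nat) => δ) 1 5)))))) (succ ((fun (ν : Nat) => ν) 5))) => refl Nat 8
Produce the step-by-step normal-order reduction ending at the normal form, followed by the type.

normal-order reduction sequence:
  fun (σ : Vec Nat 3 -> Vec Nat 3) => fun (ρ : Eq Nat (succ (succ (succ (succ (succ ((fun (δ : Nat) => fun (w : Nat) => δ) 1 5)))))) (succ ((fun (ν : Nat) => ν) 5))) => refl Nat 8
  ~> fun (σ : Vec Nat 3 -> Vec Nat 3) => fun (ρ : Eq Nat (succ (succ (succ (succ (succ ((fun (δ : Nat) => 1) 5)))))) (succ ((fun (w : Nat) => w) 5))) => refl Nat 8
  ~> fun (σ : Vec Nat 3 -> Vec Nat 3) => fun (ρ : Eq Nat 6 (succ ((fun (δ : Nat) => δ) 5))) => refl Nat 8
  ~> fun (σ : Vec Nat 3 -> Vec Nat 3) => fun (ρ : Eq Nat 6 6) => refl Nat 8
inferred type:
  (Vec Nat 3 -> Vec Nat 3) -> Eq Nat 6 6 -> Eq Nat 8 8


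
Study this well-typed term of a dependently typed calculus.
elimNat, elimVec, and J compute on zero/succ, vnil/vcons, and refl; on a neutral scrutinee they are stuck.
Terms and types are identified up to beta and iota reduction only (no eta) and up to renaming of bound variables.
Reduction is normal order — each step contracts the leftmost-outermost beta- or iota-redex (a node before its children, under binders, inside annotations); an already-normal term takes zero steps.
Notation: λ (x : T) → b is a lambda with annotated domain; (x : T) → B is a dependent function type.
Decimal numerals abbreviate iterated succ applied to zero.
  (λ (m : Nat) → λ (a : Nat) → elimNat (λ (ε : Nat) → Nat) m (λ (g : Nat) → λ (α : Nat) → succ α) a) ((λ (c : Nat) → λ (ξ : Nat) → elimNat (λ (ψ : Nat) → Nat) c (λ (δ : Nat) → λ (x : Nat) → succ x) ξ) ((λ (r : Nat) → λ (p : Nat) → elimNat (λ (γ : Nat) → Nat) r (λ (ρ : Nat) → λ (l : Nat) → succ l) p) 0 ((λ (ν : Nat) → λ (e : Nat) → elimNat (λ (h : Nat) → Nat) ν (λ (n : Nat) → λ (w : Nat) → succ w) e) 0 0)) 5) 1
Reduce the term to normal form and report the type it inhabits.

resulting normal form:
  6
the term's type:
  Nat


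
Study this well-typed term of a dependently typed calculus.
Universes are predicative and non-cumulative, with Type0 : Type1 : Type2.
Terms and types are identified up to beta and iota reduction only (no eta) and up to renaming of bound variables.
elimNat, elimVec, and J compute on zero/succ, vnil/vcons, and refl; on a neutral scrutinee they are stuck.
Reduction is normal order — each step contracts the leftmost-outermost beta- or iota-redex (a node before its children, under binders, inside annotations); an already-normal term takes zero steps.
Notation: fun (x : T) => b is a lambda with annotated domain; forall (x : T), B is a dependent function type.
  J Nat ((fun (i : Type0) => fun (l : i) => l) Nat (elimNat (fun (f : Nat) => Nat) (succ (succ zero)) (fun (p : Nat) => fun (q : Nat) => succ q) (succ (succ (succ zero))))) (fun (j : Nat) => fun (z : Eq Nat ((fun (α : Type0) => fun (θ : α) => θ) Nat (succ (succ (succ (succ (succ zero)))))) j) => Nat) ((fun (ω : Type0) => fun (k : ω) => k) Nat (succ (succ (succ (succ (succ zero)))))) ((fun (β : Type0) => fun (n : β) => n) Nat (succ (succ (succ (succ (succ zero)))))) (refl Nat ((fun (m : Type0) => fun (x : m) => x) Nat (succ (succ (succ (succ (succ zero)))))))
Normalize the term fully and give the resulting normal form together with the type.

normal form:
  succ (succ (succ (succ (succ zero))))
inferred type:
  Nat
observation: 3 normal-order steps normalize the term, beginning with a J iota-redex.


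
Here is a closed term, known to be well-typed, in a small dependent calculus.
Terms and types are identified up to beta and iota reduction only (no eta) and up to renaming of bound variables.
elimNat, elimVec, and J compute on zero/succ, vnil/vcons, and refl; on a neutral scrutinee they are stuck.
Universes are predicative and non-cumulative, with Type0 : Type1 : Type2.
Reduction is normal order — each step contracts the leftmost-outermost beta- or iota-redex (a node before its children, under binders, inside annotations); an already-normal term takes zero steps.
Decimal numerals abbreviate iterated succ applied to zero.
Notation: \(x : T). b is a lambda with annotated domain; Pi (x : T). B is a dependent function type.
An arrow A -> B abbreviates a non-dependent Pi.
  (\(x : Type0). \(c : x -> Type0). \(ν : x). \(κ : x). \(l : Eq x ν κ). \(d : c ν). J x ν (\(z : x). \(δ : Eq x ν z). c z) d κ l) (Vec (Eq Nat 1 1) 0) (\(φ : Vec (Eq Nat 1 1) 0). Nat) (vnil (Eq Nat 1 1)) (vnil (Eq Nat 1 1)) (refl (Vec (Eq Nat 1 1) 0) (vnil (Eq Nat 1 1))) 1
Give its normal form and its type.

reduced normal form:
  1
type:
  Nat


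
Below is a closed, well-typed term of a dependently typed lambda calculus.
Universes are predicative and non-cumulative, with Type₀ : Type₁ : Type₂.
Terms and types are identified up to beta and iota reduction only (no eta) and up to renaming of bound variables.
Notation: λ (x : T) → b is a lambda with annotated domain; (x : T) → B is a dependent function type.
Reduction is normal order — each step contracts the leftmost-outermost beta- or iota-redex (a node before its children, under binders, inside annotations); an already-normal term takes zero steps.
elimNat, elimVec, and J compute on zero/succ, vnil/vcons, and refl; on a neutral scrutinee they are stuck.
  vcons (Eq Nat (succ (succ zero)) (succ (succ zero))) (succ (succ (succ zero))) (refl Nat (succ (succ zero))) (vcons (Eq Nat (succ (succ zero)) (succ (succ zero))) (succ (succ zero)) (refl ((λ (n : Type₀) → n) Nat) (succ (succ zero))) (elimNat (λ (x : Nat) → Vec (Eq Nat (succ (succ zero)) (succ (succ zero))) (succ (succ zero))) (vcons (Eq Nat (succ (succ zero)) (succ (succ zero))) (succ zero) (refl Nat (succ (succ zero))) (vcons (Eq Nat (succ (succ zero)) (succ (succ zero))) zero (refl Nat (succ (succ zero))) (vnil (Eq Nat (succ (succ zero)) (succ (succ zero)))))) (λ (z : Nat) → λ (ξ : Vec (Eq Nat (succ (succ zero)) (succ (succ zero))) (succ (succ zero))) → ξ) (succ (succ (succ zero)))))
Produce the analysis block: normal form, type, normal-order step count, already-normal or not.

normal form:
  vcons (Eq Nat (succ (succ zero)) (succ (succ zero))) (succ (succ (succ zero))) (refl Nat (succ (succ zero))) (vcons (Eq Nat (succ (succ zero)) (succ (succ zero))) (succ (succ zero)) (refl Nat (succ (succ zero))) (vcons (Eq Nat (succ (succ zero)) (succ (succ zero))) (succ zero) (refl Nat (succ (succ zero))) (vcons (Eq Nat (succ (succ zero)) (succ (succ zero))) zero (refl Nat (succ (succ zero))) (vnil (Eq Nat (succ (succ zero)) (succ (succ zero)))))))
the term's type:
  Vec (Eq Nat (succ (succ zero)) (succ (succ zero))) (succ (succ (succ (succ zero))))
reduction steps (normal order): 11
term was already normal: no
first redex: a beta-redex


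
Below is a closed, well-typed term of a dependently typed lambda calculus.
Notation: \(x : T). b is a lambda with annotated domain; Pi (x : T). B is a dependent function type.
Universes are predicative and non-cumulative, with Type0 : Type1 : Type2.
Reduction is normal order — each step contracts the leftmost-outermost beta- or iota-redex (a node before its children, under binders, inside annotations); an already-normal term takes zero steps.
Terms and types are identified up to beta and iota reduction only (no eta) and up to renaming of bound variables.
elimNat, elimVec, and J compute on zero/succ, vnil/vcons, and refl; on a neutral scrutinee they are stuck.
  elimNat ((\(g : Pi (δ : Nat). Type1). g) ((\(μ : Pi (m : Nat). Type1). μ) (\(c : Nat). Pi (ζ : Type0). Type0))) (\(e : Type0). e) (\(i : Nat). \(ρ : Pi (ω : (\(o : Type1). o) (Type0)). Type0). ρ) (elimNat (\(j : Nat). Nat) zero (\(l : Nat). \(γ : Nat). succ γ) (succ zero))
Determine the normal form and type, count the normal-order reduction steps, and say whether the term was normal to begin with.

normal form:
  \(g : Type0). g
type:
  Pi (g : Type0). Type0
reduction steps (normal order): 11
already normal: no
first contracted redex: a beta-redex


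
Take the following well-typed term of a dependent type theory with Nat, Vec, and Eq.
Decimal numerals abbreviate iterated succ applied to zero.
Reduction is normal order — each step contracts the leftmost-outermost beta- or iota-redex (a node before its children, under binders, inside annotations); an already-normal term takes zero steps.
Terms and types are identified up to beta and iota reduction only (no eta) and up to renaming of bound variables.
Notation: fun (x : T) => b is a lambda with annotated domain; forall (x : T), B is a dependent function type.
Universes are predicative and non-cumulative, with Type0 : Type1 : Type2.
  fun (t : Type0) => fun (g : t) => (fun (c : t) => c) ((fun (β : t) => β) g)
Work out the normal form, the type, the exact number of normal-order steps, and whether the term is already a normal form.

resulting normal form:
  fun (t : Type0) => fun (g : t) => g
the term's type:
  forall (t : Type0), forall (g : t), t
normal-order step count: 2
started in normal form: no
first redex: a beta-redex


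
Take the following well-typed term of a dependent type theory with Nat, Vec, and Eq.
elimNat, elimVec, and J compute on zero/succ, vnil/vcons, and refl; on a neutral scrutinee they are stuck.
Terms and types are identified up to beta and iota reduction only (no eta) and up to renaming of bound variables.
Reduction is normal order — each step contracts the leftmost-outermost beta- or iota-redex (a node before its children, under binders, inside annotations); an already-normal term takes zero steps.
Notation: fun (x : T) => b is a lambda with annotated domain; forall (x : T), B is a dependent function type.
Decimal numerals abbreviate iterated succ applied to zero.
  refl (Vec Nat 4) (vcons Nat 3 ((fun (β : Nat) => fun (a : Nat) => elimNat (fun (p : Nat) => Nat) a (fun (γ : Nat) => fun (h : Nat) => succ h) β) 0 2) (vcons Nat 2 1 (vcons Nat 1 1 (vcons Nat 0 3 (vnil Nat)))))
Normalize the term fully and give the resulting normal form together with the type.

normal form:
  refl (Vec Nat 4) (vcons Nat 3 2 (vcons Nat 2 1 (vcons Nat 1 1 (vcons Nat 0 3 (vnil Nat)))))
inferred type:
  Eq (Vec Nat 4) (vcons Nat 3 2 (vcons Nat 2 1 (vcons Nat 1 1 (vcons Nat 0 3 (vnil Nat))))) (vcons Nat 3 2 (vcons Nat 2 1 (vcons Nat 1 1 (vcons Nat 0 3 (vnil Nat)))))
observation: the term reaches its normal form after 3 normal-order steps.


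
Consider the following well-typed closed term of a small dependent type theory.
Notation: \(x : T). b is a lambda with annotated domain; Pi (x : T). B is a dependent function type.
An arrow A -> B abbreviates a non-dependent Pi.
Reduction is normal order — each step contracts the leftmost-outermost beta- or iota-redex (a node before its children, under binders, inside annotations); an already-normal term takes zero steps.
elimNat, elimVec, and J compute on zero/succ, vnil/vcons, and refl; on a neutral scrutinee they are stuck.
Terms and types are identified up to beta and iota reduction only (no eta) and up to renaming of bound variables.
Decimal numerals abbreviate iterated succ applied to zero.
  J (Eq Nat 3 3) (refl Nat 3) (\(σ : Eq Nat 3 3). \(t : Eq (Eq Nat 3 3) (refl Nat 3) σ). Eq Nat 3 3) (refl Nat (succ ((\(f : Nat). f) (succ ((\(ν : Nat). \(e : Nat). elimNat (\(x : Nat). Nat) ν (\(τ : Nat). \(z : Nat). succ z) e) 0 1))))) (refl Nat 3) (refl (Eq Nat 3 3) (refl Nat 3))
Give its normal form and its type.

reduced normal form:
  refl Nat 3
the term's type:
  Eq Nat 3 3


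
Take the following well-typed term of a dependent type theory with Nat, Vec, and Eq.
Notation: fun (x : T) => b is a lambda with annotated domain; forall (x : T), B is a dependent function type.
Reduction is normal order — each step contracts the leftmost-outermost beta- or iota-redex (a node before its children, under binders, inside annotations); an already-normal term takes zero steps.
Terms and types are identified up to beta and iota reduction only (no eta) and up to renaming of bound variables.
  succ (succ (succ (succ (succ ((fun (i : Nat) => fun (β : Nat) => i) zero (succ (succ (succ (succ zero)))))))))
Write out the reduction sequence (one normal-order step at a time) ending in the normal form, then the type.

reduction (normal order):
  succ (succ (succ (succ (succ ((fun (i : Nat) => fun (β : Nat) => i) zero (succ (succ (succ (succ zero)))))))))
  ~> succ (succ (succ (succ (succ ((fun (i : Nat) => zero) (succ (succ (succ (succ zero)))))))))
  ~> succ (succ (succ (succ (succ zero))))
type:
  Nat


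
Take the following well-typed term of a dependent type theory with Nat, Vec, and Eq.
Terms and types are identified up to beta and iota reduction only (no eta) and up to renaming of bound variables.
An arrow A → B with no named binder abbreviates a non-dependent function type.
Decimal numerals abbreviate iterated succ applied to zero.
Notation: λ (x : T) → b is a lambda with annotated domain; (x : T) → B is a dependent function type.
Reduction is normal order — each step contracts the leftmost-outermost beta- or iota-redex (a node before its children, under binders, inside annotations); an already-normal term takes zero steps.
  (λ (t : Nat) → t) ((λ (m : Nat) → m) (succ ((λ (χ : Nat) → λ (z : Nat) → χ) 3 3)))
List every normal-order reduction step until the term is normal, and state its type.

normal-order reduction sequence:
  (λ (t : Nat) → t) ((λ (m : Nat) → m) (succ ((λ (χ : Nat) → λ (z : Nat) → χ) 3 3)))
  ~> (λ (t : Nat) → t) (succ ((λ (m : Nat) → λ (χ : Nat) → m) 3 3))
  ~> succ ((λ (t : Nat) → λ (m : Nat) → t) 3 3)
  ~> succ ((λ (t : Nat) → 3) 3)
  ~> 4
type:
  Nat


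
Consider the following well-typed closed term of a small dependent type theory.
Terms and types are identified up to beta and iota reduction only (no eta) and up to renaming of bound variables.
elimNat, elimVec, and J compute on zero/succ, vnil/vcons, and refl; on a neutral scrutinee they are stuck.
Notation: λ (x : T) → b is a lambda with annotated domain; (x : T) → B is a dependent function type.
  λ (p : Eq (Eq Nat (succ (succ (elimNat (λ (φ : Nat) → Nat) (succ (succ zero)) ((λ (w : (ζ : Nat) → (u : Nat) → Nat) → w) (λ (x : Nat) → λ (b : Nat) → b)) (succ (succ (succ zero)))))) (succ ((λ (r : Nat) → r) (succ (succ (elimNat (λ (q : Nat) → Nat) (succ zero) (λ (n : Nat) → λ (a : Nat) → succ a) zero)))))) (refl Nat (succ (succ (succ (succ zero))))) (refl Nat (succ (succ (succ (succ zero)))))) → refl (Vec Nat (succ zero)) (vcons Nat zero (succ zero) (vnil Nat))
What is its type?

type:
  (p : Eq (Eq Nat (succ (succ (succ (succ zero)))) (succ (succ (succ (succ zero))))) (refl Nat (succ (succ (succ (succ zero))))) (refl Nat (succ (succ (succ (succ zero)))))) → Eq (Vec Nat (succ zero)) (vcons Nat zero (succ zero) (vnil Nat)) (vcons Nat zero (succ zero) (vnil Nat))
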